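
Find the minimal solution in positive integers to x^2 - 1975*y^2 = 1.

First expand sqrt(1975) as a continued fraction. With x_i = (sqrt(1975) + m_i)/d_i and (m_0, d_0) = (0, 1): a_0 = floor(sqrt(1975)) = 44, since 44^2 = 1936 <= 1975 < 2025 = 45^2.
Iterate m_{i+1} = d_i*a_i - m_i, d_{i+1} = (1975 - m_{i+1}^2)/d_i, a_{i+1} = floor((a_0 + m_{i+1})/d_{i+1}):
  m_1 = 1*44 - 0 = 44, d_1 = (1975 - 44^2)/1 = 39/1 = 39, a_1 = floor((44 + 44)/39) = 2.
  m_2 = 39*2 - 44 = 34, d_2 = (1975 - 34^2)/39 = 819/39 = 21, a_2 = floor((44 + 34)/21) = 3.
  m_3 = 21*3 - 34 = 29, d_3 = (1975 - 29^2)/21 = 1134/21 = 54, a_3 = floor((44 + 29)/54) = 1.
  m_4 = 54*1 - 29 = 25, d_4 = (1975 - 25^2)/54 = 1350/54 = 25, a_4 = floor((44 + 25)/25) = 2.
  m_5 = 25*2 - 25 = 25, d_5 = (1975 - 25^2)/25 = 1350/25 = 54, a_5 = floor((44 + 25)/54) = 1.
  m_6 = 54*1 - 25 = 29, d_6 = (1975 - 29^2)/54 = 1134/54 = 21, a_6 = floor((44 + 29)/21) = 3.
  m_7 = 21*3 - 29 = 34, d_7 = (1975 - 34^2)/21 = 819/21 = 39, a_7 = floor((44 + 34)/39) = 2.
  m_8 = 39*2 - 34 = 44, d_8 = (1975 - 44^2)/39 = 39/39 = 1, a_8 = floor((44 + 44)/1) = 88.
  m_9 = 1*88 - 44 = 44, d_9 = (1975 - 44^2)/1 = 39/1 = 39: (m_9, d_9) = (m_1, d_1) = (44, 39), so from here the quotients repeat a_1, ..., a_8; the period length is 8.
So sqrt(1975) = [44; (2, 3, 1, 2, 1, 3, 2, 88)] with period length k = 8.
k is even, so the fundamental solution of x^2 - 1975y^2 = 1 is (p_{k-1}, q_{k-1}) = (p_7, q_7); compute convergents through index 7.
Convergents (p_i = a_i*p_{i-1} + p_{i-2}, q_i = a_i*q_{i-1} + q_{i-2} with p_{-2}=0, p_{-1}=1, q_{-2}=1, q_{-1}=0):
  i=0: a_0=44, p_0 = 44*1 + 0 = 44, q_0 = 44*0 + 1 = 1.
  i=1: a_1=2, p_1 = 2*44 + 1 = 89, q_1 = 2*1 + 0 = 2.
  i=2: a_2=3, p_2 = 3*89 + 44 = 311, q_2 = 3*2 + 1 = 7.
  i=3: a_3=1, p_3 = 1*311 + 89 = 400, q_3 = 1*7 + 2 = 9.
  i=4: a_4=2, p_4 = 2*400 + 311 = 1111, q_4 = 2*9 + 7 = 25.
  i=5: a_5=1, p_5 = 1*1111 + 400 = 1511, q_5 = 1*25 + 9 = 34.
  i=6: a_6=3, p_6 = 3*1511 + 1111 = 5644, q_6 = 3*34 + 25 = 127.
  i=7: a_7=2, p_7 = 2*5644 + 1511 = 12799, q_7 = 2*127 + 34 = 288.
Check: 12799^2 - 1975*288^2 = 163814401 - 163814400 = 1, so (x, y) = (12799, 288) solves the equation, and by the theorem it is the least positive solution.

(x, y) = (12799, 288)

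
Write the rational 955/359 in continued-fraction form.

Run the Euclidean algorithm on 955 and 359; the successive quotients are the partial quotients a_0, a_1, ... (each step inverts the fractional part left over by the previous one):
  955 = 2*359 + 237, so a_0 = 2.
  359 = 1*237 + 122, so a_1 = 1.
  237 = 1*122 + 115, so a_2 = 1.
  122 = 1*115 + 7, so a_3 = 1.
  115 = 16*7 + 3, so a_4 = 16.
  7 = 2*3 + 1, so a_5 = 2.
  3 = 3*1 + 0, so a_6 = 3.
The remainder reaches 0 after 7 divisions, so the expansion has 7 partial quotients, read off in order.

[2; 1, 1, 1, 16, 2, 3]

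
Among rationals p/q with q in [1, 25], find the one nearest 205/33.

Expand x = 205/33 as a continued fraction with the Euclidean algorithm:
  205 = 6*33 + 7, so a_0 = 6.
  33 = 4*7 + 5, so a_1 = 4.
  7 = 1*5 + 2, so a_2 = 1.
  5 = 2*2 + 1, so a_3 = 2.
  2 = 2*1 + 0, so a_4 = 2.
so x = [6; 4, 1, 2, 2].
Convergents (p_i = a_i*p_{i-1} + p_{i-2}, q_i = a_i*q_{i-1} + q_{i-2} with p_{-2}=0, p_{-1}=1, q_{-2}=1, q_{-1}=0), until the denominator exceeds 25:
  i=0: a_0=6, p_0 = 6*1 + 0 = 6, q_0 = 6*0 + 1 = 1.
  i=1: a_1=4, p_1 = 4*6 + 1 = 25, q_1 = 4*1 + 0 = 4.
  i=2: a_2=1, p_2 = 1*25 + 6 = 31, q_2 = 1*4 + 1 = 5.
  i=3: a_3=2, p_3 = 2*31 + 25 = 87, q_3 = 2*5 + 4 = 14.
  i=4: a_4=2, p_4 = 2*87 + 31 = 205, q_4 = 2*14 + 5 = 33.
q_4 = 33 > 25, so the last convergent with denominator <= 25 is p_3/q_3 = 87/14.
The closest fraction with denominator <= 25 is either p_3/q_3 or the intermediate fraction (k*p_3 + p_2)/(k*q_3 + q_2) with the largest k >= 1 whose denominator stays <= 25; these approach x as k grows, and every other convergent or intermediate fraction in range is farther away.
Largest k: floor((25 - q_2)/q_3) = floor((25 - 5)/14) = 1.
That gives (1*87 + 31)/(1*14 + 5) = 118/19.
Compare the errors: |x - 87/14| = |205*14 - 87*33|/(33*14) = 1/462, and |x - 118/19| = |205*19 - 118*33|/(33*19) = 1/627.
Cross-multiplying, 1*462 = 462 < 627 = 1*627, so 1/627 is smaller: the intermediate fraction 118/19 is closer to x than 87/14.

118/19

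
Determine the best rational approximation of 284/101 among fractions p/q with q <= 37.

Expand x = 284/101 as a continued fraction with the Euclidean algorithm:
  284 = 2*101 + 82, so a_0 = 2.
  101 = 1*82 + 19, so a_1 = 1.
  82 = 4*19 + 6, so a_2 = 4.
  19 = 3*6 + 1, so a_3 = 3.
  6 = 6*1 + 0, so a_4 = 6.
so x = [2; 1, 4, 3, 6].
Convergents (p_i = a_i*p_{i-1} + p_{i-2}, q_i = a_i*q_{i-1} + q_{i-2} with p_{-2}=0, p_{-1}=1, q_{-2}=1, q_{-1}=0), until the denominator exceeds 37:
  i=0: a_0=2, p_0 = 2*1 + 0 = 2, q_0 = 2*0 + 1 = 1.
  i=1: a_1=1, p_1 = 1*2 + 1 = 3, q_1 = 1*1 + 0 = 1.
  i=2: a_2=4, p_2 = 4*3 + 2 = 14, q_2 = 4*1 + 1 = 5.
  i=3: a_3=3, p_3 = 3*14 + 3 = 45, q_3 = 3*5 + 1 = 16.
  i=4: a_4=6, p_4 = 6*45 + 14 = 284, q_4 = 6*16 + 5 = 101.
q_4 = 101 > 37, so the last convergent with denominator <= 37 is p_3/q_3 = 45/16.
The closest fraction with denominator <= 37 is either p_3/q_3 or the intermediate fraction (k*p_3 + p_2)/(k*q_3 + q_2) with the largest k >= 1 whose denominator stays <= 37; these approach x as k grows, and every other convergent or intermediate fraction in range is farther away.
Largest k: floor((37 - q_2)/q_3) = floor((37 - 5)/16) = 2.
That gives (2*45 + 14)/(2*16 + 5) = 104/37.
Compare the errors: |x - 45/16| = |284*16 - 45*101|/(101*16) = 1/1616, and |x - 104/37| = |284*37 - 104*101|/(101*37) = 4/3737.
Cross-multiplying, 1*3737 = 3737 < 6464 = 4*1616, so 1/1616 is smaller: the convergent 45/16 is closer to x than 104/37.

45/16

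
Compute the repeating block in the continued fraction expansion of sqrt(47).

Write x_i = (sqrt(47) + m_i)/d_i with (m_0, d_0) = (0, 1). a_0 = floor(sqrt(47)) = 6, since 6^2 = 36 <= 47 < 49 = 7^2.
Iterate m_{i+1} = d_i*a_i - m_i, d_{i+1} = (47 - m_{i+1}^2)/d_i, a_{i+1} = floor((a_0 + m_{i+1})/d_{i+1}):
  m_1 = 1*6 - 0 = 6, d_1 = (47 - 6^2)/1 = 11/1 = 11, a_1 = floor((6 + 6)/11) = 1.
  m_2 = 11*1 - 6 = 5, d_2 = (47 - 5^2)/11 = 22/11 = 2, a_2 = floor((6 + 5)/2) = 5.
  m_3 = 2*5 - 5 = 5, d_3 = (47 - 5^2)/2 = 22/2 = 11, a_3 = floor((6 + 5)/11) = 1.
  m_4 = 11*1 - 5 = 6, d_4 = (47 - 6^2)/11 = 11/11 = 1, a_4 = floor((6 + 6)/1) = 12.
  m_5 = 1*12 - 6 = 6, d_5 = (47 - 6^2)/1 = 11/1 = 11: (m_5, d_5) = (m_1, d_1) = (6, 11), so from here the quotients repeat a_1, ..., a_4; the period length is 4.
Hence the expansion of sqrt(47) is a_0 = 6 followed by the repeating block 1, 5, 1, 12 (period 4).

[6; (1, 5, 1, 12)]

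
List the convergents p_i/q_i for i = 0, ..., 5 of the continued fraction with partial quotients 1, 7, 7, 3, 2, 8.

Using the convergent recurrence p_i = a_i*p_{i-1} + p_{i-2}, q_i = a_i*q_{i-1} + q_{i-2} with p_{-2}=0, p_{-1}=1, q_{-2}=1, q_{-1}=0:
  i=0: a_0=1, p_0 = 1*1 + 0 = 1, q_0 = 1*0 + 1 = 1.
  i=1: a_1=7, p_1 = 7*1 + 1 = 8, q_1 = 7*1 + 0 = 7.
  i=2: a_2=7, p_2 = 7*8 + 1 = 57, q_2 = 7*7 + 1 = 50.
  i=3: a_3=3, p_3 = 3*57 + 8 = 179, q_3 = 3*50 + 7 = 157.
  i=4: a_4=2, p_4 = 2*179 + 57 = 415, q_4 = 2*157 + 50 = 364.
  i=5: a_5=8, p_5 = 8*415 + 179 = 3499, q_5 = 8*364 + 157 = 3069.

1/1, 8/7, 57/50, 179/157, 415/364, 3499/3069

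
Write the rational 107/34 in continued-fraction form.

Run the Euclidean algorithm on 107 and 34; the successive quotients are the partial quotients a_0, a_1, ... (each step inverts the fractional part left over by the previous one):
  107 = 3*34 + 5, so a_0 = 3.
  34 = 6*5 + 4, so a_1 = 6.
  5 = 1*4 + 1, so a_2 = 1.
  4 = 4*1 + 0, so a_3 = 4.
The remainder reaches 0 after 4 divisions, so the expansion has 4 partial quotients, read off in order.

[3; 6, 1, 4]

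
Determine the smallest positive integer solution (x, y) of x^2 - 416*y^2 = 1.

(x, y) = (5201, 255)

First expand sqrt(416) as a continued fraction. With x_i = (sqrt(416) + m_i)/d_i and (m_0, d_0) = (0, 1): a_0 = floor(sqrt(416)) = 20, since 20^2 = 400 <= 416 < 441 = 21^2.
Iterate m_{i+1} = d_i*a_i - m_i, d_{i+1} = (416 - m_{i+1}^2)/d_i, a_{i+1} = floor((a_0 + m_{i+1})/d_{i+1}):
  m_1 = 1*20 - 0 = 20, d_1 = (416 - 20^2)/1 = 16/1 = 16, a_1 = floor((20 + 20)/16) = 2.
  m_2 = 16*2 - 20 = 12, d_2 = (416 - 12^2)/16 = 272/16 = 17, a_2 = floor((20 + 12)/17) = 1.
  m_3 = 17*1 - 12 = 5, d_3 = (416 - 5^2)/17 = 391/17 = 23, a_3 = floor((20 + 5)/23) = 1.
  m_4 = 23*1 - 5 = 18, d_4 = (416 - 18^2)/23 = 92/23 = 4, a_4 = floor((20 + 18)/4) = 9.
  m_5 = 4*9 - 18 = 18, d_5 = (416 - 18^2)/4 = 92/4 = 23, a_5 = floor((20 + 18)/23) = 1.
  m_6 = 23*1 - 18 = 5, d_6 = (416 - 5^2)/23 = 391/23 = 17, a_6 = floor((20 + 5)/17) = 1.
  m_7 = 17*1 - 5 = 12, d_7 = (416 - 12^2)/17 = 272/17 = 16, a_7 = floor((20 + 12)/16) = 2.
  m_8 = 16*2 - 12 = 20, d_8 = (416 - 20^2)/16 = 16/16 = 1, a_8 = floor((20 + 20)/1) = 40.
  m_9 = 1*40 - 20 = 20, d_9 = (416 - 20^2)/1 = 16/1 = 16: (m_9, d_9) = (m_1, d_1) = (20, 16), so from here the quotients repeat a_1, ..., a_8; the period length is 8.
So sqrt(416) = [20; (2, 1, 1, 9, 1, 1, 2, 40)] with period length k = 8.
k is even, so the fundamental solution of x^2 - 416y^2 = 1 is (p_{k-1}, q_{k-1}) = (p_7, q_7); compute convergents through index 7.
Convergents (p_i = a_i*p_{i-1} + p_{i-2}, q_i = a_i*q_{i-1} + q_{i-2} with p_{-2}=0, p_{-1}=1, q_{-2}=1, q_{-1}=0):
  i=0: a_0=20, p_0 = 20*1 + 0 = 20, q_0 = 20*0 + 1 = 1.
  i=1: a_1=2, p_1 = 2*20 + 1 = 41, q_1 = 2*1 + 0 = 2.
  i=2: a_2=1, p_2 = 1*41 + 20 = 61, q_2 = 1*2 + 1 = 3.
  i=3: a_3=1, p_3 = 1*61 + 41 = 102, q_3 = 1*3 + 2 = 5.
  i=4: a_4=9, p_4 = 9*102 + 61 = 979, q_4 = 9*5 + 3 = 48.
  i=5: a_5=1, p_5 = 1*979 + 102 = 1081, q_5 = 1*48 + 5 = 53.
  i=6: a_6=1, p_6 = 1*1081 + 979 = 2060, q_6 = 1*53 + 48 = 101.
  i=7: a_7=2, p_7 = 2*2060 + 1081 = 5201, q_7 = 2*101 + 53 = 255.
Check: 5201^2 - 416*255^2 = 27050401 - 27050400 = 1, so (x, y) = (5201, 255) solves the equation, and by the theorem it is the least positive solution.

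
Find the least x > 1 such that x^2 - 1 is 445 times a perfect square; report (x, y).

First expand sqrt(445) as a continued fraction. With x_i = (sqrt(445) + m_i)/d_i and (m_0, d_0) = (0, 1): a_0 = floor(sqrt(445)) = 21, since 21^2 = 441 <= 445 < 484 = 22^2.
Iterate m_{i+1} = d_i*a_i - m_i, d_{i+1} = (445 - m_{i+1}^2)/d_i, a_{i+1} = floor((a_0 + m_{i+1})/d_{i+1}):
  m_1 = 1*21 - 0 = 21, d_1 = (445 - 21^2)/1 = 4/1 = 4, a_1 = floor((21 + 21)/4) = 10.
  m_2 = 4*10 - 21 = 19, d_2 = (445 - 19^2)/4 = 84/4 = 21, a_2 = floor((21 + 19)/21) = 1.
  m_3 = 21*1 - 19 = 2, d_3 = (445 - 2^2)/21 = 441/21 = 21, a_3 = floor((21 + 2)/21) = 1.
  m_4 = 21*1 - 2 = 19, d_4 = (445 - 19^2)/21 = 84/21 = 4, a_4 = floor((21 + 19)/4) = 10.
  m_5 = 4*10 - 19 = 21, d_5 = (445 - 21^2)/4 = 4/4 = 1, a_5 = floor((21 + 21)/1) = 42.
  m_6 = 1*42 - 21 = 21, d_6 = (445 - 21^2)/1 = 4/1 = 4: (m_6, d_6) = (m_1, d_1) = (21, 4), so from here the quotients repeat a_1, ..., a_5; the period length is 5.
So sqrt(445) = [21; (10, 1, 1, 10, 42)] with period length k = 5.
k is odd, so (p_{k-1}, q_{k-1}) only solves x^2 - 445y^2 = -1 and the fundamental solution of x^2 - 445y^2 = 1 is (p_{2k-1}, q_{2k-1}) = (p_9, q_9); compute convergents through index 9, running through the period twice.
Convergents (p_i = a_i*p_{i-1} + p_{i-2}, q_i = a_i*q_{i-1} + q_{i-2} with p_{-2}=0, p_{-1}=1, q_{-2}=1, q_{-1}=0):
  i=0: a_0=21, p_0 = 21*1 + 0 = 21, q_0 = 21*0 + 1 = 1.
  i=1: a_1=10, p_1 = 10*21 + 1 = 211, q_1 = 10*1 + 0 = 10.
  i=2: a_2=1, p_2 = 1*211 + 21 = 232, q_2 = 1*10 + 1 = 11.
  i=3: a_3=1, p_3 = 1*232 + 211 = 443, q_3 = 1*11 + 10 = 21.
  i=4: a_4=10, p_4 = 10*443 + 232 = 4662, q_4 = 10*21 + 11 = 221.
  i=5: a_5=42, p_5 = 42*4662 + 443 = 196247, q_5 = 42*221 + 21 = 9303.
  i=6: a_6=10, p_6 = 10*196247 + 4662 = 1967132, q_6 = 10*9303 + 221 = 93251.
  i=7: a_7=1, p_7 = 1*1967132 + 196247 = 2163379, q_7 = 1*93251 + 9303 = 102554.
  i=8: a_8=1, p_8 = 1*2163379 + 1967132 = 4130511, q_8 = 1*102554 + 93251 = 195805.
  i=9: a_9=10, p_9 = 10*4130511 + 2163379 = 43468489, q_9 = 10*195805 + 102554 = 2060604.
Indeed p_4^2 - 445*q_4^2 = 21734244 - 21734245 = -1, not +1.
Check: 43468489^2 - 445*2060604^2 = 1889509535943121 - 1889509535943120 = 1, so (x, y) = (43468489, 2060604) solves the equation, and by the theorem it is the least positive solution.

(x, y) = (43468489, 2060604)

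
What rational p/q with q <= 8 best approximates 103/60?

Expand x = 103/60 as a continued fraction with the Euclidean algorithm:
  103 = 1*60 + 43, so a_0 = 1.
  60 = 1*43 + 17, so a_1 = 1.
  43 = 2*17 + 9, so a_2 = 2.
  17 = 1*9 + 8, so a_3 = 1.
  9 = 1*8 + 1, so a_4 = 1.
  8 = 8*1 + 0, so a_5 = 8.
so x = [1; 1, 2, 1, 1, 8].
Convergents (p_i = a_i*p_{i-1} + p_{i-2}, q_i = a_i*q_{i-1} + q_{i-2} with p_{-2}=0, p_{-1}=1, q_{-2}=1, q_{-1}=0), until the denominator exceeds 8:
  i=0: a_0=1, p_0 = 1*1 + 0 = 1, q_0 = 1*0 + 1 = 1.
  i=1: a_1=1, p_1 = 1*1 + 1 = 2, q_1 = 1*1 + 0 = 1.
  i=2: a_2=2, p_2 = 2*2 + 1 = 5, q_2 = 2*1 + 1 = 3.
  i=3: a_3=1, p_3 = 1*5 + 2 = 7, q_3 = 1*3 + 1 = 4.
  i=4: a_4=1, p_4 = 1*7 + 5 = 12, q_4 = 1*4 + 3 = 7.
  i=5: a_5=8, p_5 = 8*12 + 7 = 103, q_5 = 8*7 + 4 = 60.
q_5 = 60 > 8, so the last convergent with denominator <= 8 is p_4/q_4 = 12/7.
The closest fraction with denominator <= 8 is either p_4/q_4 or the intermediate fraction (k*p_4 + p_3)/(k*q_4 + q_3) with the largest k >= 1 whose denominator stays <= 8; these approach x as k grows, and every other convergent or intermediate fraction in range is farther away.
Largest k: floor((8 - q_3)/q_4) = floor((8 - 4)/7) = 0.
Since k = 0, no intermediate fraction beyond p_4/q_4 has denominator <= 8, so the convergent 12/7 is the closest (its error is |103*7 - 12*60|/(60*7) = 1/420).

12/7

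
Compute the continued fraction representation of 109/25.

[4; 2, 1, 3, 2]

Run the Euclidean algorithm on 109 and 25; the successive quotients are the partial quotients a_0, a_1, ... (each step inverts the fractional part left over by the previous one):
  109 = 4*25 + 9, so a_0 = 4.
  25 = 2*9 + 7, so a_1 = 2.
  9 = 1*7 + 2, so a_2 = 1.
  7 = 3*2 + 1, so a_3 = 3.
  2 = 2*1 + 0, so a_4 = 2.
The remainder reaches 0 after 5 divisions, so the expansion has 5 partial quotients, read off in order.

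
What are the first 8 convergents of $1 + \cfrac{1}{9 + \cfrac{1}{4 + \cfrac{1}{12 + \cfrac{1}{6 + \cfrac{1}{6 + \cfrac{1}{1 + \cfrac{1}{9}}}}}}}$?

1/1, 10/9, 41/37, 502/453, 3053/2755, 18820/16983, 21873/19738, 215677/194625

Using the convergent recurrence p_i = a_i*p_{i-1} + p_{i-2}, q_i = a_i*q_{i-1} + q_{i-2} with p_{-2}=0, p_{-1}=1, q_{-2}=1, q_{-1}=0:
  i=0: a_0=1, p_0 = 1*1 + 0 = 1, q_0 = 1*0 + 1 = 1.
  i=1: a_1=9, p_1 = 9*1 + 1 = 10, q_1 = 9*1 + 0 = 9.
  i=2: a_2=4, p_2 = 4*10 + 1 = 41, q_2 = 4*9 + 1 = 37.
  i=3: a_3=12, p_3 = 12*41 + 10 = 502, q_3 = 12*37 + 9 = 453.
  i=4: a_4=6, p_4 = 6*502 + 41 = 3053, q_4 = 6*453 + 37 = 2755.
  i=5: a_5=6, p_5 = 6*3053 + 502 = 18820, q_5 = 6*2755 + 453 = 16983.
  i=6: a_6=1, p_6 = 1*18820 + 3053 = 21873, q_6 = 1*16983 + 2755 = 19738.
  i=7: a_7=9, p_7 = 9*21873 + 18820 = 215677, q_7 = 9*19738 + 16983 = 194625.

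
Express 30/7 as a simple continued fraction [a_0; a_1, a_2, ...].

Run the Euclidean algorithm on 30 and 7; the successive quotients are the partial quotients a_0, a_1, ... (each step inverts the fractional part left over by the previous one):
  30 = 4*7 + 2, so a_0 = 4.
  7 = 3*2 + 1, so a_1 = 3.
  2 = 2*1 + 0, so a_2 = 2.
The remainder reaches 0 after 3 divisions, so the expansion has 3 partial quotients, read off in order.

[4; 3, 2]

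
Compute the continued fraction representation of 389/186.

[2; 10, 1, 16]

Run the Euclidean algorithm on 389 and 186; the successive quotients are the partial quotients a_0, a_1, ... (each step inverts the fractional part left over by the previous one):
  389 = 2*186 + 17, so a_0 = 2.
  186 = 10*17 + 16, so a_1 = 10.
  17 = 1*16 + 1, so a_2 = 1.
  16 = 16*1 + 0, so a_3 = 16.
The remainder reaches 0 after 4 divisions, so the expansion has 4 partial quotients, read off in order.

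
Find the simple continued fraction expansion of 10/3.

[3; 3]

Run the Euclidean algorithm on 10 and 3; the successive quotients are the partial quotients a_0, a_1, ... (each step inverts the fractional part left over by the previous one):
  10 = 3*3 + 1, so a_0 = 3.
  3 = 3*1 + 0, so a_1 = 3.
The remainder reaches 0 after 2 divisions, so the expansion has 2 partial quotients, read off in order.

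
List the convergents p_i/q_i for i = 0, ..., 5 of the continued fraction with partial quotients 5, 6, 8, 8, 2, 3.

5/1, 31/6, 253/49, 2055/398, 4363/845, 15144/2933

Using the convergent recurrence p_i = a_i*p_{i-1} + p_{i-2}, q_i = a_i*q_{i-1} + q_{i-2} with p_{-2}=0, p_{-1}=1, q_{-2}=1, q_{-1}=0:
  i=0: a_0=5, p_0 = 5*1 + 0 = 5, q_0 = 5*0 + 1 = 1.
  i=1: a_1=6, p_1 = 6*5 + 1 = 31, q_1 = 6*1 + 0 = 6.
  i=2: a_2=8, p_2 = 8*31 + 5 = 253, q_2 = 8*6 + 1 = 49.
  i=3: a_3=8, p_3 = 8*253 + 31 = 2055, q_3 = 8*49 + 6 = 398.
  i=4: a_4=2, p_4 = 2*2055 + 253 = 4363, q_4 = 2*398 + 49 = 845.
  i=5: a_5=3, p_5 = 3*4363 + 2055 = 15144, q_5 = 3*845 + 398 = 2933.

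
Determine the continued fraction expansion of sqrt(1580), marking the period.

Write x_i = (sqrt(1580) + m_i)/d_i with (m_0, d_0) = (0, 1). a_0 = floor(sqrt(1580)) = 39, since 39^2 = 1521 <= 1580 < 1600 = 40^2.
Iterate m_{i+1} = d_i*a_i - m_i, d_{i+1} = (1580 - m_{i+1}^2)/d_i, a_{i+1} = floor((a_0 + m_{i+1})/d_{i+1}):
  m_1 = 1*39 - 0 = 39, d_1 = (1580 - 39^2)/1 = 59/1 = 59, a_1 = floor((39 + 39)/59) = 1.
  m_2 = 59*1 - 39 = 20, d_2 = (1580 - 20^2)/59 = 1180/59 = 20, a_2 = floor((39 + 20)/20) = 2.
  m_3 = 20*2 - 20 = 20, d_3 = (1580 - 20^2)/20 = 1180/20 = 59, a_3 = floor((39 + 20)/59) = 1.
  m_4 = 59*1 - 20 = 39, d_4 = (1580 - 39^2)/59 = 59/59 = 1, a_4 = floor((39 + 39)/1) = 78.
  m_5 = 1*78 - 39 = 39, d_5 = (1580 - 39^2)/1 = 59/1 = 59: (m_5, d_5) = (m_1, d_1) = (39, 59), so from here the quotients repeat a_1, ..., a_4; the period length is 4.
Hence the expansion of sqrt(1580) is a_0 = 39 followed by the repeating block 1, 2, 1, 78 (period 4).

[39; (1, 2, 1, 78)]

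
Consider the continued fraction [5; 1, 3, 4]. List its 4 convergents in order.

Using the convergent recurrence p_i = a_i*p_{i-1} + p_{i-2}, q_i = a_i*q_{i-1} + q_{i-2} with p_{-2}=0, p_{-1}=1, q_{-2}=1, q_{-1}=0:
  i=0: a_0=5, p_0 = 5*1 + 0 = 5, q_0 = 5*0 + 1 = 1.
  i=1: a_1=1, p_1 = 1*5 + 1 = 6, q_1 = 1*1 + 0 = 1.
  i=2: a_2=3, p_2 = 3*6 + 5 = 23, q_2 = 3*1 + 1 = 4.
  i=3: a_3=4, p_3 = 4*23 + 6 = 98, q_3 = 4*4 + 1 = 17.

5/1, 6/1, 23/4, 98/17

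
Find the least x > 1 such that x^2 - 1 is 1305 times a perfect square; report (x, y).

(x, y) = (289, 8)

First expand sqrt(1305) as a continued fraction. With x_i = (sqrt(1305) + m_i)/d_i and (m_0, d_0) = (0, 1): a_0 = floor(sqrt(1305)) = 36, since 36^2 = 1296 <= 1305 < 1369 = 37^2.
Iterate m_{i+1} = d_i*a_i - m_i, d_{i+1} = (1305 - m_{i+1}^2)/d_i, a_{i+1} = floor((a_0 + m_{i+1})/d_{i+1}):
  m_1 = 1*36 - 0 = 36, d_1 = (1305 - 36^2)/1 = 9/1 = 9, a_1 = floor((36 + 36)/9) = 8.
  m_2 = 9*8 - 36 = 36, d_2 = (1305 - 36^2)/9 = 9/9 = 1, a_2 = floor((36 + 36)/1) = 72.
  m_3 = 1*72 - 36 = 36, d_3 = (1305 - 36^2)/1 = 9/1 = 9: (m_3, d_3) = (m_1, d_1) = (36, 9), so from here the quotients repeat a_1, a_2; the period length is 2.
So sqrt(1305) = [36; (8, 72)] with period length k = 2.
k is even, so the fundamental solution of x^2 - 1305y^2 = 1 is (p_{k-1}, q_{k-1}) = (p_1, q_1); compute convergents through index 1.
Convergents (p_i = a_i*p_{i-1} + p_{i-2}, q_i = a_i*q_{i-1} + q_{i-2} with p_{-2}=0, p_{-1}=1, q_{-2}=1, q_{-1}=0):
  i=0: a_0=36, p_0 = 36*1 + 0 = 36, q_0 = 36*0 + 1 = 1.
  i=1: a_1=8, p_1 = 8*36 + 1 = 289, q_1 = 8*1 + 0 = 8.
Check: 289^2 - 1305*8^2 = 83521 - 83520 = 1, so (x, y) = (289, 8) solves the equation, and by the theorem it is the least positive solution.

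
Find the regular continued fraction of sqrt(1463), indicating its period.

Write x_i = (sqrt(1463) + m_i)/d_i with (m_0, d_0) = (0, 1). a_0 = floor(sqrt(1463)) = 38, since 38^2 = 1444 <= 1463 < 1521 = 39^2.
Iterate m_{i+1} = d_i*a_i - m_i, d_{i+1} = (1463 - m_{i+1}^2)/d_i, a_{i+1} = floor((a_0 + m_{i+1})/d_{i+1}):
  m_1 = 1*38 - 0 = 38, d_1 = (1463 - 38^2)/1 = 19/1 = 19, a_1 = floor((38 + 38)/19) = 4.
  m_2 = 19*4 - 38 = 38, d_2 = (1463 - 38^2)/19 = 19/19 = 1, a_2 = floor((38 + 38)/1) = 76.
  m_3 = 1*76 - 38 = 38, d_3 = (1463 - 38^2)/1 = 19/1 = 19: (m_3, d_3) = (m_1, d_1) = (38, 19), so from here the quotients repeat a_1, a_2; the period length is 2.
Hence the expansion of sqrt(1463) is a_0 = 38 followed by the repeating block 4, 76 (period 2).

[38; (4, 76)]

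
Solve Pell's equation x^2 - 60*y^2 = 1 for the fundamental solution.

First expand sqrt(60) as a continued fraction. With x_i = (sqrt(60) + m_i)/d_i and (m_0, d_0) = (0, 1): a_0 = floor(sqrt(60)) = 7, since 7^2 = 49 <= 60 < 64 = 8^2.
Iterate m_{i+1} = d_i*a_i - m_i, d_{i+1} = (60 - m_{i+1}^2)/d_i, a_{i+1} = floor((a_0 + m_{i+1})/d_{i+1}):
  m_1 = 1*7 - 0 = 7, d_1 = (60 - 7^2)/1 = 11/1 = 11, a_1 = floor((7 + 7)/11) = 1.
  m_2 = 11*1 - 7 = 4, d_2 = (60 - 4^2)/11 = 44/11 = 4, a_2 = floor((7 + 4)/4) = 2.
  m_3 = 4*2 - 4 = 4, d_3 = (60 - 4^2)/4 = 44/4 = 11, a_3 = floor((7 + 4)/11) = 1.
  m_4 = 11*1 - 4 = 7, d_4 = (60 - 7^2)/11 = 11/11 = 1, a_4 = floor((7 + 7)/1) = 14.
  m_5 = 1*14 - 7 = 7, d_5 = (60 - 7^2)/1 = 11/1 = 11: (m_5, d_5) = (m_1, d_1) = (7, 11), so from here the quotients repeat a_1, ..., a_4; the period length is 4.
So sqrt(60) = [7; (1, 2, 1, 14)] with period length k = 4.
k is even, so the fundamental solution of x^2 - 60y^2 = 1 is (p_{k-1}, q_{k-1}) = (p_3, q_3); compute convergents through index 3.
Convergents (p_i = a_i*p_{i-1} + p_{i-2}, q_i = a_i*q_{i-1} + q_{i-2} with p_{-2}=0, p_{-1}=1, q_{-2}=1, q_{-1}=0):
  i=0: a_0=7, p_0 = 7*1 + 0 = 7, q_0 = 7*0 + 1 = 1.
  i=1: a_1=1, p_1 = 1*7 + 1 = 8, q_1 = 1*1 + 0 = 1.
  i=2: a_2=2, p_2 = 2*8 + 7 = 23, q_2 = 2*1 + 1 = 3.
  i=3: a_3=1, p_3 = 1*23 + 8 = 31, q_3 = 1*3 + 1 = 4.
Check: 31^2 - 60*4^2 = 961 - 960 = 1, so (x, y) = (31, 4) solves the equation, and by the theorem it is the least positive solution.

(x, y) = (31, 4)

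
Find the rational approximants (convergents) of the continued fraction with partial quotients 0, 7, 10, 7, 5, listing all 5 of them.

0/1, 1/7, 10/71, 71/504, 365/2591

Using the convergent recurrence p_i = a_i*p_{i-1} + p_{i-2}, q_i = a_i*q_{i-1} + q_{i-2} with p_{-2}=0, p_{-1}=1, q_{-2}=1, q_{-1}=0:
  i=0: a_0=0, p_0 = 0*1 + 0 = 0, q_0 = 0*0 + 1 = 1.
  i=1: a_1=7, p_1 = 7*0 + 1 = 1, q_1 = 7*1 + 0 = 7.
  i=2: a_2=10, p_2 = 10*1 + 0 = 10, q_2 = 10*7 + 1 = 71.
  i=3: a_3=7, p_3 = 7*10 + 1 = 71, q_3 = 7*71 + 7 = 504.
  i=4: a_4=5, p_4 = 5*71 + 10 = 365, q_4 = 5*504 + 71 = 2591.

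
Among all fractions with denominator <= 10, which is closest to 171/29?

59/10

Expand x = 171/29 as a continued fraction with the Euclidean algorithm:
  171 = 5*29 + 26, so a_0 = 5.
  29 = 1*26 + 3, so a_1 = 1.
  26 = 8*3 + 2, so a_2 = 8.
  3 = 1*2 + 1, so a_3 = 1.
  2 = 2*1 + 0, so a_4 = 2.
so x = [5; 1, 8, 1, 2].
Convergents (p_i = a_i*p_{i-1} + p_{i-2}, q_i = a_i*q_{i-1} + q_{i-2} with p_{-2}=0, p_{-1}=1, q_{-2}=1, q_{-1}=0), until the denominator exceeds 10:
  i=0: a_0=5, p_0 = 5*1 + 0 = 5, q_0 = 5*0 + 1 = 1.
  i=1: a_1=1, p_1 = 1*5 + 1 = 6, q_1 = 1*1 + 0 = 1.
  i=2: a_2=8, p_2 = 8*6 + 5 = 53, q_2 = 8*1 + 1 = 9.
  i=3: a_3=1, p_3 = 1*53 + 6 = 59, q_3 = 1*9 + 1 = 10.
  i=4: a_4=2, p_4 = 2*59 + 53 = 171, q_4 = 2*10 + 9 = 29.
q_4 = 29 > 10, so the last convergent with denominator <= 10 is p_3/q_3 = 59/10.
The closest fraction with denominator <= 10 is either p_3/q_3 or the intermediate fraction (k*p_3 + p_2)/(k*q_3 + q_2) with the largest k >= 1 whose denominator stays <= 10; these approach x as k grows, and every other convergent or intermediate fraction in range is farther away.
Largest k: floor((10 - q_2)/q_3) = floor((10 - 9)/10) = 0.
Since k = 0, no intermediate fraction beyond p_3/q_3 has denominator <= 10, so the convergent 59/10 is the closest (its error is |171*10 - 59*29|/(29*10) = 1/290).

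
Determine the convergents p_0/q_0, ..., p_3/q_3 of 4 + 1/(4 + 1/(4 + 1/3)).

Using the convergent recurrence p_i = a_i*p_{i-1} + p_{i-2}, q_i = a_i*q_{i-1} + q_{i-2} with p_{-2}=0, p_{-1}=1, q_{-2}=1, q_{-1}=0:
  i=0: a_0=4, p_0 = 4*1 + 0 = 4, q_0 = 4*0 + 1 = 1.
  i=1: a_1=4, p_1 = 4*4 + 1 = 17, q_1 = 4*1 + 0 = 4.
  i=2: a_2=4, p_2 = 4*17 + 4 = 72, q_2 = 4*4 + 1 = 17.
  i=3: a_3=3, p_3 = 3*72 + 17 = 233, q_3 = 3*17 + 4 = 55.

4/1, 17/4, 72/17, 233/55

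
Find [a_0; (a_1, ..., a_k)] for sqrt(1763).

Write x_i = (sqrt(1763) + m_i)/d_i with (m_0, d_0) = (0, 1). a_0 = floor(sqrt(1763)) = 41, since 41^2 = 1681 <= 1763 < 1764 = 42^2.
Iterate m_{i+1} = d_i*a_i - m_i, d_{i+1} = (1763 - m_{i+1}^2)/d_i, a_{i+1} = floor((a_0 + m_{i+1})/d_{i+1}):
  m_1 = 1*41 - 0 = 41, d_1 = (1763 - 41^2)/1 = 82/1 = 82, a_1 = floor((41 + 41)/82) = 1.
  m_2 = 82*1 - 41 = 41, d_2 = (1763 - 41^2)/82 = 82/82 = 1, a_2 = floor((41 + 41)/1) = 82.
  m_3 = 1*82 - 41 = 41, d_3 = (1763 - 41^2)/1 = 82/1 = 82: (m_3, d_3) = (m_1, d_1) = (41, 82), so from here the quotients repeat a_1, a_2; the period length is 2.
Hence the expansion of sqrt(1763) is a_0 = 41 followed by the repeating block 1, 82 (period 2).

[41; (1, 82)]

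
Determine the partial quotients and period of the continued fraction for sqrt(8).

[2; (1, 4)]

Write x_i = (sqrt(8) + m_i)/d_i with (m_0, d_0) = (0, 1). a_0 = floor(sqrt(8)) = 2, since 2^2 = 4 <= 8 < 9 = 3^2.
Iterate m_{i+1} = d_i*a_i - m_i, d_{i+1} = (8 - m_{i+1}^2)/d_i, a_{i+1} = floor((a_0 + m_{i+1})/d_{i+1}):
  m_1 = 1*2 - 0 = 2, d_1 = (8 - 2^2)/1 = 4/1 = 4, a_1 = floor((2 + 2)/4) = 1.
  m_2 = 4*1 - 2 = 2, d_2 = (8 - 2^2)/4 = 4/4 = 1, a_2 = floor((2 + 2)/1) = 4.
  m_3 = 1*4 - 2 = 2, d_3 = (8 - 2^2)/1 = 4/1 = 4: (m_3, d_3) = (m_1, d_1) = (2, 4), so from here the quotients repeat a_1, a_2; the period length is 2.
Hence the expansion of sqrt(8) is a_0 = 2 followed by the repeating block 1, 4 (period 2).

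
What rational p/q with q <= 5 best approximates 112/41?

11/4

Expand x = 112/41 as a continued fraction with the Euclidean algorithm:
  112 = 2*41 + 30, so a_0 = 2.
  41 = 1*30 + 11, so a_1 = 1.
  30 = 2*11 + 8, so a_2 = 2.
  11 = 1*8 + 3, so a_3 = 1.
  8 = 2*3 + 2, so a_4 = 2.
  3 = 1*2 + 1, so a_5 = 1.
  2 = 2*1 + 0, so a_6 = 2.
so x = [2; 1, 2, 1, 2, 1, 2].
Convergents (p_i = a_i*p_{i-1} + p_{i-2}, q_i = a_i*q_{i-1} + q_{i-2} with p_{-2}=0, p_{-1}=1, q_{-2}=1, q_{-1}=0), until the denominator exceeds 5:
  i=0: a_0=2, p_0 = 2*1 + 0 = 2, q_0 = 2*0 + 1 = 1.
  i=1: a_1=1, p_1 = 1*2 + 1 = 3, q_1 = 1*1 + 0 = 1.
  i=2: a_2=2, p_2 = 2*3 + 2 = 8, q_2 = 2*1 + 1 = 3.
  i=3: a_3=1, p_3 = 1*8 + 3 = 11, q_3 = 1*3 + 1 = 4.
  i=4: a_4=2, p_4 = 2*11 + 8 = 30, q_4 = 2*4 + 3 = 11.
q_4 = 11 > 5, so the last convergent with denominator <= 5 is p_3/q_3 = 11/4.
The closest fraction with denominator <= 5 is either p_3/q_3 or the intermediate fraction (k*p_3 + p_2)/(k*q_3 + q_2) with the largest k >= 1 whose denominator stays <= 5; these approach x as k grows, and every other convergent or intermediate fraction in range is farther away.
Largest k: floor((5 - q_2)/q_3) = floor((5 - 3)/4) = 0.
Since k = 0, no intermediate fraction beyond p_3/q_3 has denominator <= 5, so the convergent 11/4 is the closest (its error is |112*4 - 11*41|/(41*4) = 3/164).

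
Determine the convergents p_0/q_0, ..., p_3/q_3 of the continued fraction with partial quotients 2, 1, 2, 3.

Using the convergent recurrence p_i = a_i*p_{i-1} + p_{i-2}, q_i = a_i*q_{i-1} + q_{i-2} with p_{-2}=0, p_{-1}=1, q_{-2}=1, q_{-1}=0:
  i=0: a_0=2, p_0 = 2*1 + 0 = 2, q_0 = 2*0 + 1 = 1.
  i=1: a_1=1, p_1 = 1*2 + 1 = 3, q_1 = 1*1 + 0 = 1.
  i=2: a_2=2, p_2 = 2*3 + 2 = 8, q_2 = 2*1 + 1 = 3.
  i=3: a_3=3, p_3 = 3*8 + 3 = 27, q_3 = 3*3 + 1 = 10.

2/1, 3/1, 8/3, 27/10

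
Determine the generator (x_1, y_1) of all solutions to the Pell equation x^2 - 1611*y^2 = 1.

First expand sqrt(1611) as a continued fraction. With x_i = (sqrt(1611) + m_i)/d_i and (m_0, d_0) = (0, 1): a_0 = floor(sqrt(1611)) = 40, since 40^2 = 1600 <= 1611 < 1681 = 41^2.
Iterate m_{i+1} = d_i*a_i - m_i, d_{i+1} = (1611 - m_{i+1}^2)/d_i, a_{i+1} = floor((a_0 + m_{i+1})/d_{i+1}):
  m_1 = 1*40 - 0 = 40, d_1 = (1611 - 40^2)/1 = 11/1 = 11, a_1 = floor((40 + 40)/11) = 7.
  m_2 = 11*7 - 40 = 37, d_2 = (1611 - 37^2)/11 = 242/11 = 22, a_2 = floor((40 + 37)/22) = 3.
  m_3 = 22*3 - 37 = 29, d_3 = (1611 - 29^2)/22 = 770/22 = 35, a_3 = floor((40 + 29)/35) = 1.
  m_4 = 35*1 - 29 = 6, d_4 = (1611 - 6^2)/35 = 1575/35 = 45, a_4 = floor((40 + 6)/45) = 1.
  m_5 = 45*1 - 6 = 39, d_5 = (1611 - 39^2)/45 = 90/45 = 2, a_5 = floor((40 + 39)/2) = 39.
  m_6 = 2*39 - 39 = 39, d_6 = (1611 - 39^2)/2 = 90/2 = 45, a_6 = floor((40 + 39)/45) = 1.
  m_7 = 45*1 - 39 = 6, d_7 = (1611 - 6^2)/45 = 1575/45 = 35, a_7 = floor((40 + 6)/35) = 1.
  m_8 = 35*1 - 6 = 29, d_8 = (1611 - 29^2)/35 = 770/35 = 22, a_8 = floor((40 + 29)/22) = 3.
  m_9 = 22*3 - 29 = 37, d_9 = (1611 - 37^2)/22 = 242/22 = 11, a_9 = floor((40 + 37)/11) = 7.
  m_10 = 11*7 - 37 = 40, d_10 = (1611 - 40^2)/11 = 11/11 = 1, a_10 = floor((40 + 40)/1) = 80.
  m_11 = 1*80 - 40 = 40, d_11 = (1611 - 40^2)/1 = 11/1 = 11: (m_11, d_11) = (m_1, d_1) = (40, 11), so from here the quotients repeat a_1, ..., a_10; the period length is 10.
So sqrt(1611) = [40; (7, 3, 1, 1, 39, 1, 1, 3, 7, 80)] with period length k = 10.
k is even, so the fundamental solution of x^2 - 1611y^2 = 1 is (p_{k-1}, q_{k-1}) = (p_9, q_9); compute convergents through index 9.
Convergents (p_i = a_i*p_{i-1} + p_{i-2}, q_i = a_i*q_{i-1} + q_{i-2} with p_{-2}=0, p_{-1}=1, q_{-2}=1, q_{-1}=0):
  i=0: a_0=40, p_0 = 40*1 + 0 = 40, q_0 = 40*0 + 1 = 1.
  i=1: a_1=7, p_1 = 7*40 + 1 = 281, q_1 = 7*1 + 0 = 7.
  i=2: a_2=3, p_2 = 3*281 + 40 = 883, q_2 = 3*7 + 1 = 22.
  i=3: a_3=1, p_3 = 1*883 + 281 = 1164, q_3 = 1*22 + 7 = 29.
  i=4: a_4=1, p_4 = 1*1164 + 883 = 2047, q_4 = 1*29 + 22 = 51.
  i=5: a_5=39, p_5 = 39*2047 + 1164 = 80997, q_5 = 39*51 + 29 = 2018.
  i=6: a_6=1, p_6 = 1*80997 + 2047 = 83044, q_6 = 1*2018 + 51 = 2069.
  i=7: a_7=1, p_7 = 1*83044 + 80997 = 164041, q_7 = 1*2069 + 2018 = 4087.
  i=8: a_8=3, p_8 = 3*164041 + 83044 = 575167, q_8 = 3*4087 + 2069 = 14330.
  i=9: a_9=7, p_9 = 7*575167 + 164041 = 4190210, q_9 = 7*14330 + 4087 = 104397.
Check: 4190210^2 - 1611*104397^2 = 17557859844100 - 17557859844099 = 1, so (x, y) = (4190210, 104397) solves the equation, and by the theorem it is the least positive solution.

(x, y) = (4190210, 104397)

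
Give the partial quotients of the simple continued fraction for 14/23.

Run the Euclidean algorithm on 14 and 23; the successive quotients are the partial quotients a_0, a_1, ... (each step inverts the fractional part left over by the previous one):
  14 = 0*23 + 14, so a_0 = 0.
  23 = 1*14 + 9, so a_1 = 1.
  14 = 1*9 + 5, so a_2 = 1.
  9 = 1*5 + 4, so a_3 = 1.
  5 = 1*4 + 1, so a_4 = 1.
  4 = 4*1 + 0, so a_5 = 4.
The remainder reaches 0 after 6 divisions, so the expansion has 6 partial quotients, read off in order.

[0; 1, 1, 1, 1, 4]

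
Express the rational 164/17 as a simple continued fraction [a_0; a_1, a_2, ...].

Run the Euclidean algorithm on 164 and 17; the successive quotients are the partial quotients a_0, a_1, ... (each step inverts the fractional part left over by the previous one):
  164 = 9*17 + 11, so a_0 = 9.
  17 = 1*11 + 6, so a_1 = 1.
  11 = 1*6 + 5, so a_2 = 1.
  6 = 1*5 + 1, so a_3 = 1.
  5 = 5*1 + 0, so a_4 = 5.
The remainder reaches 0 after 5 divisions, so the expansion has 5 partial quotients, read off in order.

[9; 1, 1, 1, 5]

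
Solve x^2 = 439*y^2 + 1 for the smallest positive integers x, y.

First expand sqrt(439) as a continued fraction. With x_i = (sqrt(439) + m_i)/d_i and (m_0, d_0) = (0, 1): a_0 = floor(sqrt(439)) = 20, since 20^2 = 400 <= 439 < 441 = 21^2.
Iterate m_{i+1} = d_i*a_i - m_i, d_{i+1} = (439 - m_{i+1}^2)/d_i, a_{i+1} = floor((a_0 + m_{i+1})/d_{i+1}):
  m_1 = 1*20 - 0 = 20, d_1 = (439 - 20^2)/1 = 39/1 = 39, a_1 = floor((20 + 20)/39) = 1.
  m_2 = 39*1 - 20 = 19, d_2 = (439 - 19^2)/39 = 78/39 = 2, a_2 = floor((20 + 19)/2) = 19.
  m_3 = 2*19 - 19 = 19, d_3 = (439 - 19^2)/2 = 78/2 = 39, a_3 = floor((20 + 19)/39) = 1.
  m_4 = 39*1 - 19 = 20, d_4 = (439 - 20^2)/39 = 39/39 = 1, a_4 = floor((20 + 20)/1) = 40.
  m_5 = 1*40 - 20 = 20, d_5 = (439 - 20^2)/1 = 39/1 = 39: (m_5, d_5) = (m_1, d_1) = (20, 39), so from here the quotients repeat a_1, ..., a_4; the period length is 4.
So sqrt(439) = [20; (1, 19, 1, 40)] with period length k = 4.
k is even, so the fundamental solution of x^2 - 439y^2 = 1 is (p_{k-1}, q_{k-1}) = (p_3, q_3); compute convergents through index 3.
Convergents (p_i = a_i*p_{i-1} + p_{i-2}, q_i = a_i*q_{i-1} + q_{i-2} with p_{-2}=0, p_{-1}=1, q_{-2}=1, q_{-1}=0):
  i=0: a_0=20, p_0 = 20*1 + 0 = 20, q_0 = 20*0 + 1 = 1.
  i=1: a_1=1, p_1 = 1*20 + 1 = 21, q_1 = 1*1 + 0 = 1.
  i=2: a_2=19, p_2 = 19*21 + 20 = 419, q_2 = 19*1 + 1 = 20.
  i=3: a_3=1, p_3 = 1*419 + 21 = 440, q_3 = 1*20 + 1 = 21.
Check: 440^2 - 439*21^2 = 193600 - 193599 = 1, so (x, y) = (440, 21) solves the equation, and by the theorem it is the least positive solution.

(x, y) = (440, 21)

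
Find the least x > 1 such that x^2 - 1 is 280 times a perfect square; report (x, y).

(x, y) = (251, 15)

First expand sqrt(280) as a continued fraction. With x_i = (sqrt(280) + m_i)/d_i and (m_0, d_0) = (0, 1): a_0 = floor(sqrt(280)) = 16, since 16^2 = 256 <= 280 < 289 = 17^2.
Iterate m_{i+1} = d_i*a_i - m_i, d_{i+1} = (280 - m_{i+1}^2)/d_i, a_{i+1} = floor((a_0 + m_{i+1})/d_{i+1}):
  m_1 = 1*16 - 0 = 16, d_1 = (280 - 16^2)/1 = 24/1 = 24, a_1 = floor((16 + 16)/24) = 1.
  m_2 = 24*1 - 16 = 8, d_2 = (280 - 8^2)/24 = 216/24 = 9, a_2 = floor((16 + 8)/9) = 2.
  m_3 = 9*2 - 8 = 10, d_3 = (280 - 10^2)/9 = 180/9 = 20, a_3 = floor((16 + 10)/20) = 1.
  m_4 = 20*1 - 10 = 10, d_4 = (280 - 10^2)/20 = 180/20 = 9, a_4 = floor((16 + 10)/9) = 2.
  m_5 = 9*2 - 10 = 8, d_5 = (280 - 8^2)/9 = 216/9 = 24, a_5 = floor((16 + 8)/24) = 1.
  m_6 = 24*1 - 8 = 16, d_6 = (280 - 16^2)/24 = 24/24 = 1, a_6 = floor((16 + 16)/1) = 32.
  m_7 = 1*32 - 16 = 16, d_7 = (280 - 16^2)/1 = 24/1 = 24: (m_7, d_7) = (m_1, d_1) = (16, 24), so from here the quotients repeat a_1, ..., a_6; the period length is 6.
So sqrt(280) = [16; (1, 2, 1, 2, 1, 32)] with period length k = 6.
k is even, so the fundamental solution of x^2 - 280y^2 = 1 is (p_{k-1}, q_{k-1}) = (p_5, q_5); compute convergents through index 5.
Convergents (p_i = a_i*p_{i-1} + p_{i-2}, q_i = a_i*q_{i-1} + q_{i-2} with p_{-2}=0, p_{-1}=1, q_{-2}=1, q_{-1}=0):
  i=0: a_0=16, p_0 = 16*1 + 0 = 16, q_0 = 16*0 + 1 = 1.
  i=1: a_1=1, p_1 = 1*16 + 1 = 17, q_1 = 1*1 + 0 = 1.
  i=2: a_2=2, p_2 = 2*17 + 16 = 50, q_2 = 2*1 + 1 = 3.
  i=3: a_3=1, p_3 = 1*50 + 17 = 67, q_3 = 1*3 + 1 = 4.
  i=4: a_4=2, p_4 = 2*67 + 50 = 184, q_4 = 2*4 + 3 = 11.
  i=5: a_5=1, p_5 = 1*184 + 67 = 251, q_5 = 1*11 + 4 = 15.
Check: 251^2 - 280*15^2 = 63001 - 63000 = 1, so (x, y) = (251, 15) solves the equation, and by the theorem it is the least positive solution.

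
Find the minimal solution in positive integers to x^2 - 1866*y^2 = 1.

(x, y) = (15551, 360)

First expand sqrt(1866) as a continued fraction. With x_i = (sqrt(1866) + m_i)/d_i and (m_0, d_0) = (0, 1): a_0 = floor(sqrt(1866)) = 43, since 43^2 = 1849 <= 1866 < 1936 = 44^2.
Iterate m_{i+1} = d_i*a_i - m_i, d_{i+1} = (1866 - m_{i+1}^2)/d_i, a_{i+1} = floor((a_0 + m_{i+1})/d_{i+1}):
  m_1 = 1*43 - 0 = 43, d_1 = (1866 - 43^2)/1 = 17/1 = 17, a_1 = floor((43 + 43)/17) = 5.
  m_2 = 17*5 - 43 = 42, d_2 = (1866 - 42^2)/17 = 102/17 = 6, a_2 = floor((43 + 42)/6) = 14.
  m_3 = 6*14 - 42 = 42, d_3 = (1866 - 42^2)/6 = 102/6 = 17, a_3 = floor((43 + 42)/17) = 5.
  m_4 = 17*5 - 42 = 43, d_4 = (1866 - 43^2)/17 = 17/17 = 1, a_4 = floor((43 + 43)/1) = 86.
  m_5 = 1*86 - 43 = 43, d_5 = (1866 - 43^2)/1 = 17/1 = 17: (m_5, d_5) = (m_1, d_1) = (43, 17), so from here the quotients repeat a_1, ..., a_4; the period length is 4.
So sqrt(1866) = [43; (5, 14, 5, 86)] with period length k = 4.
k is even, so the fundamental solution of x^2 - 1866y^2 = 1 is (p_{k-1}, q_{k-1}) = (p_3, q_3); compute convergents through index 3.
Convergents (p_i = a_i*p_{i-1} + p_{i-2}, q_i = a_i*q_{i-1} + q_{i-2} with p_{-2}=0, p_{-1}=1, q_{-2}=1, q_{-1}=0):
  i=0: a_0=43, p_0 = 43*1 + 0 = 43, q_0 = 43*0 + 1 = 1.
  i=1: a_1=5, p_1 = 5*43 + 1 = 216, q_1 = 5*1 + 0 = 5.
  i=2: a_2=14, p_2 = 14*216 + 43 = 3067, q_2 = 14*5 + 1 = 71.
  i=3: a_3=5, p_3 = 5*3067 + 216 = 15551, q_3 = 5*71 + 5 = 360.
Check: 15551^2 - 1866*360^2 = 241833601 - 241833600 = 1, so (x, y) = (15551, 360) solves the equation, and by the theorem it is the least positive solution.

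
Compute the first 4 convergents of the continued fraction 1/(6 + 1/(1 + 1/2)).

Using the convergent recurrence p_i = a_i*p_{i-1} + p_{i-2}, q_i = a_i*q_{i-1} + q_{i-2} with p_{-2}=0, p_{-1}=1, q_{-2}=1, q_{-1}=0:
  i=0: a_0=0, p_0 = 0*1 + 0 = 0, q_0 = 0*0 + 1 = 1.
  i=1: a_1=6, p_1 = 6*0 + 1 = 1, q_1 = 6*1 + 0 = 6.
  i=2: a_2=1, p_2 = 1*1 + 0 = 1, q_2 = 1*6 + 1 = 7.
  i=3: a_3=2, p_3 = 2*1 + 1 = 3, q_3 = 2*7 + 6 = 20.

0/1, 1/6, 1/7, 3/20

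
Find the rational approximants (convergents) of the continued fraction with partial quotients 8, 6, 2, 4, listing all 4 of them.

8/1, 49/6, 106/13, 473/58

Using the convergent recurrence p_i = a_i*p_{i-1} + p_{i-2}, q_i = a_i*q_{i-1} + q_{i-2} with p_{-2}=0, p_{-1}=1, q_{-2}=1, q_{-1}=0:
  i=0: a_0=8, p_0 = 8*1 + 0 = 8, q_0 = 8*0 + 1 = 1.
  i=1: a_1=6, p_1 = 6*8 + 1 = 49, q_1 = 6*1 + 0 = 6.
  i=2: a_2=2, p_2 = 2*49 + 8 = 106, q_2 = 2*6 + 1 = 13.
  i=3: a_3=4, p_3 = 4*106 + 49 = 473, q_3 = 4*13 + 6 = 58.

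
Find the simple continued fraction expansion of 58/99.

[0; 1, 1, 2, 2, 2, 3]

Run the Euclidean algorithm on 58 and 99; the successive quotients are the partial quotients a_0, a_1, ... (each step inverts the fractional part left over by the previous one):
  58 = 0*99 + 58, so a_0 = 0.
  99 = 1*58 + 41, so a_1 = 1.
  58 = 1*41 + 17, so a_2 = 1.
  41 = 2*17 + 7, so a_3 = 2.
  17 = 2*7 + 3, so a_4 = 2.
  7 = 2*3 + 1, so a_5 = 2.
  3 = 3*1 + 0, so a_6 = 3.
The remainder reaches 0 after 7 divisions, so the expansion has 7 partial quotients, read off in order.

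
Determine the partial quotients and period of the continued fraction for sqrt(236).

[15; (2, 1, 3, 5, 1, 6, 1, 5, 3, 1, 2, 30)]

Write x_i = (sqrt(236) + m_i)/d_i with (m_0, d_0) = (0, 1). a_0 = floor(sqrt(236)) = 15, since 15^2 = 225 <= 236 < 256 = 16^2.
Iterate m_{i+1} = d_i*a_i - m_i, d_{i+1} = (236 - m_{i+1}^2)/d_i, a_{i+1} = floor((a_0 + m_{i+1})/d_{i+1}):
  m_1 = 1*15 - 0 = 15, d_1 = (236 - 15^2)/1 = 11/1 = 11, a_1 = floor((15 + 15)/11) = 2.
  m_2 = 11*2 - 15 = 7, d_2 = (236 - 7^2)/11 = 187/11 = 17, a_2 = floor((15 + 7)/17) = 1.
  m_3 = 17*1 - 7 = 10, d_3 = (236 - 10^2)/17 = 136/17 = 8, a_3 = floor((15 + 10)/8) = 3.
  m_4 = 8*3 - 10 = 14, d_4 = (236 - 14^2)/8 = 40/8 = 5, a_4 = floor((15 + 14)/5) = 5.
  m_5 = 5*5 - 14 = 11, d_5 = (236 - 11^2)/5 = 115/5 = 23, a_5 = floor((15 + 11)/23) = 1.
  m_6 = 23*1 - 11 = 12, d_6 = (236 - 12^2)/23 = 92/23 = 4, a_6 = floor((15 + 12)/4) = 6.
  m_7 = 4*6 - 12 = 12, d_7 = (236 - 12^2)/4 = 92/4 = 23, a_7 = floor((15 + 12)/23) = 1.
  m_8 = 23*1 - 12 = 11, d_8 = (236 - 11^2)/23 = 115/23 = 5, a_8 = floor((15 + 11)/5) = 5.
  m_9 = 5*5 - 11 = 14, d_9 = (236 - 14^2)/5 = 40/5 = 8, a_9 = floor((15 + 14)/8) = 3.
  m_10 = 8*3 - 14 = 10, d_10 = (236 - 10^2)/8 = 136/8 = 17, a_10 = floor((15 + 10)/17) = 1.
  m_11 = 17*1 - 10 = 7, d_11 = (236 - 7^2)/17 = 187/17 = 11, a_11 = floor((15 + 7)/11) = 2.
  m_12 = 11*2 - 7 = 15, d_12 = (236 - 15^2)/11 = 11/11 = 1, a_12 = floor((15 + 15)/1) = 30.
  m_13 = 1*30 - 15 = 15, d_13 = (236 - 15^2)/1 = 11/1 = 11: (m_13, d_13) = (m_1, d_1) = (15, 11), so from here the quotients repeat a_1, ..., a_12; the period length is 12.
Hence the expansion of sqrt(236) is a_0 = 15 followed by the repeating block 2, 1, 3, 5, 1, 6, 1, 5, 3, 1, 2, 30 (period 12).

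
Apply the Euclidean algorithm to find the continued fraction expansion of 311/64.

Run the Euclidean algorithm on 311 and 64; the successive quotients are the partial quotients a_0, a_1, ... (each step inverts the fractional part left over by the previous one):
  311 = 4*64 + 55, so a_0 = 4.
  64 = 1*55 + 9, so a_1 = 1.
  55 = 6*9 + 1, so a_2 = 6.
  9 = 9*1 + 0, so a_3 = 9.
The remainder reaches 0 after 4 divisions, so the expansion has 4 partial quotients, read off in order.

[4; 1, 6, 9]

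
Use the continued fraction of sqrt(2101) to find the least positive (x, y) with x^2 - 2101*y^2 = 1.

(x, y) = (13751, 300)

First expand sqrt(2101) as a continued fraction. With x_i = (sqrt(2101) + m_i)/d_i and (m_0, d_0) = (0, 1): a_0 = floor(sqrt(2101)) = 45, since 45^2 = 2025 <= 2101 < 2116 = 46^2.
Iterate m_{i+1} = d_i*a_i - m_i, d_{i+1} = (2101 - m_{i+1}^2)/d_i, a_{i+1} = floor((a_0 + m_{i+1})/d_{i+1}):
  m_1 = 1*45 - 0 = 45, d_1 = (2101 - 45^2)/1 = 76/1 = 76, a_1 = floor((45 + 45)/76) = 1.
  m_2 = 76*1 - 45 = 31, d_2 = (2101 - 31^2)/76 = 1140/76 = 15, a_2 = floor((45 + 31)/15) = 5.
  m_3 = 15*5 - 31 = 44, d_3 = (2101 - 44^2)/15 = 165/15 = 11, a_3 = floor((45 + 44)/11) = 8.
  m_4 = 11*8 - 44 = 44, d_4 = (2101 - 44^2)/11 = 165/11 = 15, a_4 = floor((45 + 44)/15) = 5.
  m_5 = 15*5 - 44 = 31, d_5 = (2101 - 31^2)/15 = 1140/15 = 76, a_5 = floor((45 + 31)/76) = 1.
  m_6 = 76*1 - 31 = 45, d_6 = (2101 - 45^2)/76 = 76/76 = 1, a_6 = floor((45 + 45)/1) = 90.
  m_7 = 1*90 - 45 = 45, d_7 = (2101 - 45^2)/1 = 76/1 = 76: (m_7, d_7) = (m_1, d_1) = (45, 76), so from here the quotients repeat a_1, ..., a_6; the period length is 6.
So sqrt(2101) = [45; (1, 5, 8, 5, 1, 90)] with period length k = 6.
k is even, so the fundamental solution of x^2 - 2101y^2 = 1 is (p_{k-1}, q_{k-1}) = (p_5, q_5); compute convergents through index 5.
Convergents (p_i = a_i*p_{i-1} + p_{i-2}, q_i = a_i*q_{i-1} + q_{i-2} with p_{-2}=0, p_{-1}=1, q_{-2}=1, q_{-1}=0):
  i=0: a_0=45, p_0 = 45*1 + 0 = 45, q_0 = 45*0 + 1 = 1.
  i=1: a_1=1, p_1 = 1*45 + 1 = 46, q_1 = 1*1 + 0 = 1.
  i=2: a_2=5, p_2 = 5*46 + 45 = 275, q_2 = 5*1 + 1 = 6.
  i=3: a_3=8, p_3 = 8*275 + 46 = 2246, q_3 = 8*6 + 1 = 49.
  i=4: a_4=5, p_4 = 5*2246 + 275 = 11505, q_4 = 5*49 + 6 = 251.
  i=5: a_5=1, p_5 = 1*11505 + 2246 = 13751, q_5 = 1*251 + 49 = 300.
Check: 13751^2 - 2101*300^2 = 189090001 - 189090000 = 1, so (x, y) = (13751, 300) solves the equation, and by the theorem it is the least positive solution.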